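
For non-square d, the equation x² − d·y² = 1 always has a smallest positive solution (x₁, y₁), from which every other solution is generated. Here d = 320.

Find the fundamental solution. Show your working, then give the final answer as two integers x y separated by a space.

161 9

√320 → a₀=17, period (1,7,1,34); ℓ=4 even so k=3
step 0: (17, 1)  from 17·(1,0) + (0,1)
step 1: (18, 1)  from 1·(17,1) + (1,0)
step 2: (143, 8)  from 7·(18,1) + (17,1)
step 3: (161, 9)  from 1·(143,8) + (18,1)
fundamental: x₁=161, y₁=9  (since 25921 − 320·81 = 1)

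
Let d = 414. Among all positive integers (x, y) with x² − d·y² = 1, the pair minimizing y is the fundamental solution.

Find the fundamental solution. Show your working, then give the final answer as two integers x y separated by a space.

24335 1196

d=414: √d = [20; 2,1,7,2,7,1,2,40] (ℓ=8, even), read p_7/q_7
step 0: (20, 1)  from 20·(1,0) + (0,1)
step 1: (41, 2)  from 2·(20,1) + (1,0)
step 2: (61, 3)  from 1·(41,2) + (20,1)
step 3: (468, 23)  from 7·(61,3) + (41,2)
…
step 5: (7447, 366)  from 7·(997,49) + (468,23)
step 6: (8444, 415)  from 1·(7447,366) + (997,49)
step 7: (24335, 1196)  from 2·(8444,415) + (7447,366)
fundamental: x₁=24335, y₁=1196  (since 592192225 − 414·1430416 = 1)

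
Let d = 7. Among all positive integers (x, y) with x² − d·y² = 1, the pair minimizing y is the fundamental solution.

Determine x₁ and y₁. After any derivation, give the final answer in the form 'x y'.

8 3

√7 → a₀=2, period (1,1,1,4); ℓ=4 even so k=3
a_0=2:  p_0=2·1+0=2,  q_0=2·0+1=1
a_1=1:  p_1=1·2+1=3,  q_1=1·1+0=1
a_2=1:  p_2=1·3+2=5,  q_2=1·1+1=2
a_3=1:  p_3=1·5+3=8,  q_3=1·2+1=3
(x₁, y₁) = (8, 3);  8² − 7·3² = 1 ✓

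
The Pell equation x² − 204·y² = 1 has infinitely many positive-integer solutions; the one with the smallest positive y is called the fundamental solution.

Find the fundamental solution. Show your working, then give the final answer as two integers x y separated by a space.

d=204: √d = [14; 3,1,1,6,1,1,3,28] (ℓ=8, even), read p_7/q_7
k=0  a_k=14  p_k/q_k = 14/1
…
k=3  a_k=1  p_k/q_k = 100/7
…
k=5  a_k=1  p_k/q_k = 757/53
k=6  a_k=1  p_k/q_k = 1414/99
k=7  a_k=3  p_k/q_k = 4999/350
(x₁, y₁) = (4999, 350);  4999² − 204·350² = 1 ✓

4999 350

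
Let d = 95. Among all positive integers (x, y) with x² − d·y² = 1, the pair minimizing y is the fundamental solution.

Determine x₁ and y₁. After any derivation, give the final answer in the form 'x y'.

√95 = [9; 1,2,1,18, …], period ℓ=4 (even) → k=3
step 0: (9, 1)  from 9·(1,0) + (0,1)
…
step 2: (29, 3)  from 2·(10,1) + (9,1)
step 3: (39, 4)  from 1·(29,3) + (10,1)
→ (39, 4).  Check: 39²=1521, 95·4²=1520, difference 1.

39 4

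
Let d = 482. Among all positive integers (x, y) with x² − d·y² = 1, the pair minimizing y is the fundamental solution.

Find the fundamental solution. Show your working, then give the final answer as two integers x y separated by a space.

[21; 1,20,1,42] for √482; ℓ=4 ⇒ convergent index 3
k=0  a_k=21  p_k/q_k = 21/1
…
k=2  a_k=20  p_k/q_k = 461/21
k=3  a_k=1  p_k/q_k = 483/22
fundamental: x₁=483, y₁=22  (since 233289 − 482·484 = 1)

483 22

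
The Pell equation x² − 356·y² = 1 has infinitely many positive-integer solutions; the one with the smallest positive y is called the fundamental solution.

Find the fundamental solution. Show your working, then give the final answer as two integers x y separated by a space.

d=356: √d = [18; 1,6,1,1,2,…,6,1,36] (ℓ=14, even), read p_13/q_13
k=0  a_k=18  p_k/q_k = 18/1
…
k=2  a_k=6  p_k/q_k = 132/7
k=3  a_k=1  p_k/q_k = 151/8
k=4  a_k=1  p_k/q_k = 283/15
k=5  a_k=2  p_k/q_k = 717/38
…
k=7  a_k=8  p_k/q_k = 8717/462
…
k=10  a_k=1  p_k/q_k = 37868/2007
k=11  a_k=1  p_k/q_k = 66019/3499
k=12  a_k=6  p_k/q_k = 433982/23001
k=13  a_k=1  p_k/q_k = 500001/26500
→ (500001, 26500).  Check: 500001²=250001000001, 356·26500²=250001000000, difference 1.

500001 26500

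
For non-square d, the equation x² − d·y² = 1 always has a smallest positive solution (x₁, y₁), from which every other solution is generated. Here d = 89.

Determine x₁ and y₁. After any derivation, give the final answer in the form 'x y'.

√89 = [9; 2,3,3,2,18, …], period ℓ=5 (odd) → k=9
i=0: a=9 ⇒ p=9, q=1
…
i=3: a=3 ⇒ p=217, q=23
…
i=7: a=3 ⇒ p=66019, q=6998
i=8: a=3 ⇒ p=216991, q=23001
i=9: a=2 ⇒ p=500001, q=53000
→ (500001, 53000).  Check: 500001²=250001000001, 89·53000²=250001000000, difference 1.

500001 53000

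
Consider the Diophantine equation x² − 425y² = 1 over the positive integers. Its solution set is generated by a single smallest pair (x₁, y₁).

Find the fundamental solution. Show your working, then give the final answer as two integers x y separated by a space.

√425 = [20; 1,1,1,1,1,1,40, …], period ℓ=7 (odd) → k=13
k=0  a_k=20  p_k/q_k = 20/1
k=1  a_k=1  p_k/q_k = 21/1
…
k=4  a_k=1  p_k/q_k = 103/5
…
k=6  a_k=1  p_k/q_k = 268/13
…
k=9  a_k=1  p_k/q_k = 22038/1069
k=10  a_k=1  p_k/q_k = 33191/1610
…
k=12  a_k=1  p_k/q_k = 88420/4289
k=13  a_k=1  p_k/q_k = 143649/6968
fundamental: x₁=143649, y₁=6968  (since 20635035201 − 425·48553024 = 1)

143649 6968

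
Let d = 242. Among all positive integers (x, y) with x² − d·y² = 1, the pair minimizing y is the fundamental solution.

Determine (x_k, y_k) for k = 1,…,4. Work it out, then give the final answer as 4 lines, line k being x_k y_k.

19601 1260
768398401 49394520
30122754096401 1936363971780
1180872205318713601 75909340372325040

d=242: √d = [15; 1,1,3,1,14,1,3,1,1,30] (ℓ=10, even), read p_9/q_9
step 0: (15, 1)  from 15·(1,0) + (0,1)
step 1: (16, 1)  from 1·(15,1) + (1,0)
step 2: (31, 2)  from 1·(16,1) + (15,1)
step 3: (109, 7)  from 3·(31,2) + (16,1)
step 4: (140, 9)  from 1·(109,7) + (31,2)
step 5: (2069, 133)  from 14·(140,9) + (109,7)
step 6: (2209, 142)  from 1·(2069,133) + (140,9)
step 7: (8696, 559)  from 3·(2209,142) + (2069,133)
step 8: (10905, 701)  from 1·(8696,559) + (2209,142)
step 9: (19601, 1260)  from 1·(10905,701) + (8696,559)
fundamental: x₁=19601, y₁=1260  (since 384199201 − 242·1587600 = 1)
(19601+1260√242)^2 = 768398401 + 49394520√242
(19601+1260√242)^3 = 30122754096401 + 1936363971780√242
(19601+1260√242)^4 = 1180872205318713601 + 75909340372325040√242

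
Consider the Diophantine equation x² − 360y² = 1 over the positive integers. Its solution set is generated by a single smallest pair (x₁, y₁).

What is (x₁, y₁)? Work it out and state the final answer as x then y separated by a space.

19 1

√360 = [18; 1,36, …], period ℓ=2 (even) → k=1
i=0: a=18 ⇒ p=18, q=1
i=1: a=1 ⇒ p=19, q=1
→ (19, 1).  Check: 19²=361, 360·1²=360, difference 1.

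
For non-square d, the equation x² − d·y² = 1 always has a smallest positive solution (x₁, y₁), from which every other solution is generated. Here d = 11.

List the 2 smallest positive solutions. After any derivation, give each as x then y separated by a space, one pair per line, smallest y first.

10 3
199 60

[3; 3,6] for √11; ℓ=2 ⇒ convergent index 1
k=0  a_k=3  p_k/q_k = 3/1
k=1  a_k=3  p_k/q_k = 10/3
→ (10, 3).  Check: 10²=100, 11·3²=99, difference 1.
(x_2, y_2) = (10·10 + 11·3·3, 10·3 + 3·10) = (199, 60)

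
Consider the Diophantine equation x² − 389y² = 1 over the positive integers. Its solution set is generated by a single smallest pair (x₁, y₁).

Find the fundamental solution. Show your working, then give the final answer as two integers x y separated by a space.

d=389: √d = [19; 1,2,1,1,1,1,2,1,38] (ℓ=9, odd), read p_17/q_17
a_0=19:  p_0=19·1+0=19,  q_0=19·0+1=1
a_1=1:  p_1=1·19+1=20,  q_1=1·1+0=1
…
a_14=1:  p_14=1·353911+202418=556329,  q_14=1·17944+10263=28207
…
a_16=2:  p_16=2·910240+556329=2376809,  q_16=2·46151+28207=120509
a_17=1:  p_17=1·2376809+910240=3287049,  q_17=1·120509+46151=166660
→ (3287049, 166660).  Check: 3287049²=10804691128401, 389·166660²=10804691128400, difference 1.

3287049 166660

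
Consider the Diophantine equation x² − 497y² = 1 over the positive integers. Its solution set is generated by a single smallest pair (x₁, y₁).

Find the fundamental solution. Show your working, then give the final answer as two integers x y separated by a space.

√497 = [22; 3,2,2,5,6,5,2,2,3,44, …], period ℓ=10 (even) → k=9
step 0: (22, 1)  from 22·(1,0) + (0,1)
…
step 4: (2051, 92)  from 5·(379,17) + (156,7)
…
step 7: (143637, 6443)  from 2·(65476,2937) + (12685,569)
step 8: (352750, 15823)  from 2·(143637,6443) + (65476,2937)
step 9: (1201887, 53912)  from 3·(352750,15823) + (143637,6443)
(x₁, y₁) = (1201887, 53912);  1201887² − 497·53912² = 1 ✓

1201887 53912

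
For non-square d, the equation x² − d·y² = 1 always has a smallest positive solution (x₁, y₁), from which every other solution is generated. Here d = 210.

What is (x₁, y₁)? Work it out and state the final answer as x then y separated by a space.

29 2

√210 → a₀=14, period (2,28); ℓ=2 even so k=1
a_0=14:  p_0=14·1+0=14,  q_0=14·0+1=1
a_1=2:  p_1=2·14+1=29,  q_1=2·1+0=2
→ (29, 2).  Check: 29²=841, 210·2²=840, difference 1.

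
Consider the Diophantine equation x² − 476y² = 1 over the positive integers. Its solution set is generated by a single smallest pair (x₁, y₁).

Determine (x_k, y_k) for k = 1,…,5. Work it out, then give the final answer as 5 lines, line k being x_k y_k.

28799 1320
1658764801 76029360
95541534979199 4379139075960
5503001330073139201 252229652421114720
316961870514011136719999 14527923515772226566600

√476 → a₀=21, period (1,4,2,10,2,4,1,42); ℓ=8 even so k=7
k=0  a_k=21  p_k/q_k = 21/1
…
k=4  a_k=10  p_k/q_k = 2509/115
…
k=6  a_k=4  p_k/q_k = 23541/1079
k=7  a_k=1  p_k/q_k = 28799/1320
(x₁, y₁) = (28799, 1320);  28799² − 476·1320² = 1 ✓
n=2: (28799,1320)∘(28799,1320) = (28799·28799+476·1320·1320, 28799·1320+1320·28799) = (1658764801,76029360)
n=3: (1658764801,76029360)∘(28799,1320) = (28799·1658764801+476·1320·76029360, 28799·76029360+1320·1658764801) = (95541534979199,4379139075960)
n=4: (95541534979199,4379139075960)∘(28799,1320) = (28799·95541534979199+476·1320·4379139075960, 28799·4379139075960+1320·95541534979199) = (5503001330073139201,252229652421114720)
n=5: (5503001330073139201,252229652421114720)∘(28799,1320) = (28799·5503001330073139201+476·1320·252229652421114720, 28799·252229652421114720+1320·5503001330073139201) = (316961870514011136719999,14527923515772226566600)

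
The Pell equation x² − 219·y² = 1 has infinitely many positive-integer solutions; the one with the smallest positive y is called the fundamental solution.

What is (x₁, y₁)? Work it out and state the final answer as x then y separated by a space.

74 5

[14; 1,3,1,28] for √219; ℓ=4 ⇒ convergent index 3
step 0: (14, 1)  from 14·(1,0) + (0,1)
step 1: (15, 1)  from 1·(14,1) + (1,0)
step 2: (59, 4)  from 3·(15,1) + (14,1)
step 3: (74, 5)  from 1·(59,4) + (15,1)
fundamental: x₁=74, y₁=5  (since 5476 − 219·25 = 1)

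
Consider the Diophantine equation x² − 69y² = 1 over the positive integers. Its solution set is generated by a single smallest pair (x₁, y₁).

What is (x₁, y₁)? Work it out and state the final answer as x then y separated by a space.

7775 936

d=69: √d = [8; 3,3,1,4,1,3,3,16] (ℓ=8, even), read p_7/q_7
k=0  a_k=8  p_k/q_k = 8/1
…
k=3  a_k=1  p_k/q_k = 108/13
k=4  a_k=4  p_k/q_k = 515/62
…
k=6  a_k=3  p_k/q_k = 2384/287
k=7  a_k=3  p_k/q_k = 7775/936
(x₁, y₁) = (7775, 936);  7775² − 69·936² = 1 ✓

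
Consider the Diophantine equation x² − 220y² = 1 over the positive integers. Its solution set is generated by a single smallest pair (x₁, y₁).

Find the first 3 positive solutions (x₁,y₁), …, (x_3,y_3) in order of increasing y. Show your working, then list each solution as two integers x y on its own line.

89 6
15841 1068
2819609 190098

√220 = [14; 1,4,1,28, …], period ℓ=4 (even) → k=3
k=0  a_k=14  p_k/q_k = 14/1
k=1  a_k=1  p_k/q_k = 15/1
k=2  a_k=4  p_k/q_k = 74/5
k=3  a_k=1  p_k/q_k = 89/6
(x₁, y₁) = (89, 6);  89² − 220·6² = 1 ✓
(89+6√220)^2 = 15841 + 1068√220
(89+6√220)^3 = 2819609 + 190098√220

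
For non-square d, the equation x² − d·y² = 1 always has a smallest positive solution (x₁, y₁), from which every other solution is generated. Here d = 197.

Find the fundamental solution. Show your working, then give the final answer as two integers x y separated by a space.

√197 = [14; 28, …], period ℓ=1 (odd) → k=1
step 0: (14, 1)  from 14·(1,0) + (0,1)
step 1: (393, 28)  from 28·(14,1) + (1,0)
→ (393, 28).  Check: 393²=154449, 197·28²=154448, difference 1.

393 28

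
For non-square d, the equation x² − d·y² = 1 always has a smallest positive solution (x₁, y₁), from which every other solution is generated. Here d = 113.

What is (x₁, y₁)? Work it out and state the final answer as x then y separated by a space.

√113 = [10; 1,1,1,2,2,1,1,1,20, …], period ℓ=9 (odd) → k=17
step 0: (10, 1)  from 10·(1,0) + (0,1)
…
step 3: (32, 3)  from 1·(21,2) + (11,1)
…
step 6: (287, 27)  from 1·(202,19) + (85,8)
…
step 9: (16009, 1506)  from 20·(776,73) + (489,46)
step 10: (16785, 1579)  from 1·(16009,1506) + (776,73)
…
step 16: (758918, 71393)  from 1·(445435,41903) + (313483,29490)
step 17: (1204353, 113296)  from 1·(758918,71393) + (445435,41903)
(x₁, y₁) = (1204353, 113296);  1204353² − 113·113296² = 1 ✓

1204353 113296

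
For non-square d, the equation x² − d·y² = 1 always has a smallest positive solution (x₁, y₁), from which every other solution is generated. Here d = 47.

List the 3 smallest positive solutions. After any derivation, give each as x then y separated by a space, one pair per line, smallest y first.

√47 = [6; 1,5,1,12, …], period ℓ=4 (even) → k=3
k=0  a_k=6  p_k/q_k = 6/1
…
k=2  a_k=5  p_k/q_k = 41/6
k=3  a_k=1  p_k/q_k = 48/7
→ (48, 7).  Check: 48²=2304, 47·7²=2303, difference 1.
n=2: (48,7)∘(48,7) = (48·48+47·7·7, 48·7+7·48) = (4607,672)
n=3: (4607,672)∘(48,7) = (48·4607+47·7·672, 48·672+7·4607) = (442224,64505)

48 7
4607 672
442224 64505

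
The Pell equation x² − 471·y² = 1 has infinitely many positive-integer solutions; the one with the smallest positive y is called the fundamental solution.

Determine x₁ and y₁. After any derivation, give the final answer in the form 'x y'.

d=471: √d = [21; 1,2,2,1,3,…,2,1,42] (ℓ=14, even), read p_13/q_13
step 0: (21, 1)  from 21·(1,0) + (0,1)
step 1: (22, 1)  from 1·(21,1) + (1,0)
step 2: (65, 3)  from 2·(22,1) + (21,1)
…
step 4: (217, 10)  from 1·(152,7) + (65,3)
…
step 6: (3429, 158)  from 4·(803,37) + (217,10)
…
step 8: (198665, 9154)  from 4·(48809,2249) + (3429,158)
step 9: (644804, 29711)  from 3·(198665,9154) + (48809,2249)
step 10: (843469, 38865)  from 1·(644804,29711) + (198665,9154)
…
step 12: (5506953, 253747)  from 2·(2331742,107441) + (843469,38865)
step 13: (7838695, 361188)  from 1·(5506953,253747) + (2331742,107441)
(x₁, y₁) = (7838695, 361188);  7838695² − 471·361188² = 1 ✓

7838695 361188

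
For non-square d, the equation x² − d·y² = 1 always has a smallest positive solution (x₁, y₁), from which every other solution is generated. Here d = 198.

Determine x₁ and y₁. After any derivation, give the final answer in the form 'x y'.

197 14

√198 = [14; 14,28, …], period ℓ=2 (even) → k=1
step 0: (14, 1)  from 14·(1,0) + (0,1)
step 1: (197, 14)  from 14·(14,1) + (1,0)
(x₁, y₁) = (197, 14);  197² − 198·14² = 1 ✓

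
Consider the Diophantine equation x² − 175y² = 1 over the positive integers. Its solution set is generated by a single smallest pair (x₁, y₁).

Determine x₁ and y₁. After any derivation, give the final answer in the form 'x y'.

2024 153

√175 → a₀=13, period (4,2,1,2,4,26); ℓ=6 even so k=5
i=0: a=13 ⇒ p=13, q=1
…
i=3: a=1 ⇒ p=172, q=13
i=4: a=2 ⇒ p=463, q=35
i=5: a=4 ⇒ p=2024, q=153
→ (2024, 153).  Check: 2024²=4096576, 175·153²=4096575, difference 1.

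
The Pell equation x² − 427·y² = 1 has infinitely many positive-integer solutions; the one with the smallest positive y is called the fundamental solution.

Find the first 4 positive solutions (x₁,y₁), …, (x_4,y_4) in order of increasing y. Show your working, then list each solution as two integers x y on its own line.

[20; 1,1,1,40] for √427; ℓ=4 ⇒ convergent index 3
i=0: a=20 ⇒ p=20, q=1
…
i=2: a=1 ⇒ p=41, q=2
i=3: a=1 ⇒ p=62, q=3
fundamental: x₁=62, y₁=3  (since 3844 − 427·9 = 1)
(x_2, y_2) = (62·62 + 427·3·3, 62·3 + 3·62) = (7687, 372)
(x_3, y_3) = (62·7687 + 427·3·372, 62·372 + 3·7687) = (953126, 46125)
(x_4, y_4) = (62·953126 + 427·3·46125, 62·46125 + 3·953126) = (118179937, 5719128)

62 3
7687 372
953126 46125
118179937 5719128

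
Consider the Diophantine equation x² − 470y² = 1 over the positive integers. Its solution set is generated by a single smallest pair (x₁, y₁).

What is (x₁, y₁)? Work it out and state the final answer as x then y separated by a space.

1691 78

d=470: √d = [21; 1,2,8,2,1,42] (ℓ=6, even), read p_5/q_5
i=0: a=21 ⇒ p=21, q=1
i=1: a=1 ⇒ p=22, q=1
i=2: a=2 ⇒ p=65, q=3
i=3: a=8 ⇒ p=542, q=25
i=4: a=2 ⇒ p=1149, q=53
i=5: a=1 ⇒ p=1691, q=78
→ (1691, 78).  Check: 1691²=2859481, 470·78²=2859480, difference 1.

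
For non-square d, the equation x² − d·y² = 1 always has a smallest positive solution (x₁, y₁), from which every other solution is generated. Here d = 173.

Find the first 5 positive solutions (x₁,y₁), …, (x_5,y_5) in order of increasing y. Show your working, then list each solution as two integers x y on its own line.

2499849 190060
12498490045601 950242601880
62488675684008728649 4750926036134042180
312424506839974574118902401 23753195401006348176659760
1562028181998744709597444087746249 118758803540015886040113314710300

d=173: √d = [13; 6,1,1,6,26] (ℓ=5, odd), read p_9/q_9
a_0=13:  p_0=13·1+0=13,  q_0=13·0+1=1
a_1=6:  p_1=6·13+1=79,  q_1=6·1+0=6
…
a_4=6:  p_4=6·171+92=1118,  q_4=6·13+7=85
…
a_7=1:  p_7=1·176552+29239=205791,  q_7=1·13423+2223=15646
a_8=1:  p_8=1·205791+176552=382343,  q_8=1·15646+13423=29069
a_9=6:  p_9=6·382343+205791=2499849,  q_9=6·29069+15646=190060
(x₁, y₁) = (2499849, 190060);  2499849² − 173·190060² = 1 ✓
(x_2, y_2) = (2499849·2499849 + 173·190060·190060, 2499849·190060 + 190060·2499849) = (12498490045601, 950242601880)
(x_3, y_3) = (2499849·12498490045601 + 173·190060·950242601880, 2499849·950242601880 + 190060·12498490045601) = (62488675684008728649, 4750926036134042180)
(x_4, y_4) = (2499849·62488675684008728649 + 173·190060·4750926036134042180, 2499849·4750926036134042180 + 190060·62488675684008728649) = (312424506839974574118902401, 23753195401006348176659760)
(x_5, y_5) = (2499849·312424506839974574118902401 + 173·190060·23753195401006348176659760, 2499849·23753195401006348176659760 + 190060·312424506839974574118902401) = (1562028181998744709597444087746249, 118758803540015886040113314710300)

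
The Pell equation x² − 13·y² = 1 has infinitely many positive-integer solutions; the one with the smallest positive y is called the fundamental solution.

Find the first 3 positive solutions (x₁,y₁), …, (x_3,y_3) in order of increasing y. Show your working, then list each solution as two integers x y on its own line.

649 180
842401 233640
1093435849 303264540

d=13: √d = [3; 1,1,1,1,6] (ℓ=5, odd), read p_9/q_9
a_0=3:  p_0=3·1+0=3,  q_0=3·0+1=1
…
a_5=6:  p_5=6·18+11=119,  q_5=6·5+3=33
a_6=1:  p_6=1·119+18=137,  q_6=1·33+5=38
a_7=1:  p_7=1·137+119=256,  q_7=1·38+33=71
a_8=1:  p_8=1·256+137=393,  q_8=1·71+38=109
a_9=1:  p_9=1·393+256=649,  q_9=1·109+71=180
fundamental: x₁=649, y₁=180  (since 421201 − 13·32400 = 1)
(649+180√13)^2 = 842401 + 233640√13
(649+180√13)^3 = 1093435849 + 303264540√13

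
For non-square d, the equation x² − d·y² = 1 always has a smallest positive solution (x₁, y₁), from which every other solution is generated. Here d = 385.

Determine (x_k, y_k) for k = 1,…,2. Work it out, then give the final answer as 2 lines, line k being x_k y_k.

[19; 1,1,1,1,1,…,1,1,38] for √385; ℓ=16 ⇒ convergent index 15
i=0: a=19 ⇒ p=19, q=1
…
i=3: a=1 ⇒ p=59, q=3
…
i=6: a=3 ⇒ p=569, q=29
…
i=9: a=1 ⇒ p=2747, q=140
…
i=14: a=1 ⇒ p=59551, q=3035
i=15: a=1 ⇒ p=95831, q=4884
→ (95831, 4884).  Check: 95831²=9183580561, 385·4884²=9183580560, difference 1.
k=2:  x_2 = 95831·95831+385·4884·4884 = 18367161121,  y_2 = 95831·4884+4884·95831 = 936077208

95831 4884
18367161121 936077208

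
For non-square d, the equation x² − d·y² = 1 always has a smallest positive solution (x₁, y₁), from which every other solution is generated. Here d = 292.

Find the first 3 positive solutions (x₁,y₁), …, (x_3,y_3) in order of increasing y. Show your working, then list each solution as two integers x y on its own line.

2281249 133500
10408194000001 609093483000
47487364308614281249 2778987798000400500

√292 → a₀=17, period (11,2,1,3,8,3,1,2,11,34); ℓ=10 even so k=9
a_0=17:  p_0=17·1+0=17,  q_0=17·0+1=1
…
a_2=2:  p_2=2·188+17=393,  q_2=2·11+1=23
…
a_5=8:  p_5=8·2136+581=17669,  q_5=8·125+34=1034
…
a_8=2:  p_8=2·72812+55143=200767,  q_8=2·4261+3227=11749
a_9=11:  p_9=11·200767+72812=2281249,  q_9=11·11749+4261=133500
fundamental: x₁=2281249, y₁=133500  (since 5204097000001 − 292·17822250000 = 1)
(x_2, y_2) = (2281249·2281249 + 292·133500·133500, 2281249·133500 + 133500·2281249) = (10408194000001, 609093483000)
(x_3, y_3) = (2281249·10408194000001 + 292·133500·609093483000, 2281249·609093483000 + 133500·10408194000001) = (47487364308614281249, 2778987798000400500)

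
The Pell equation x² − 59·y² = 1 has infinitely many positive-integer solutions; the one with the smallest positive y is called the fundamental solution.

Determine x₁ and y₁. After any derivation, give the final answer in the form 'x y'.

530 69

d=59: √d = [7; 1,2,7,2,1,14] (ℓ=6, even), read p_5/q_5
i=0: a=7 ⇒ p=7, q=1
…
i=2: a=2 ⇒ p=23, q=3
i=3: a=7 ⇒ p=169, q=22
i=4: a=2 ⇒ p=361, q=47
i=5: a=1 ⇒ p=530, q=69
→ (530, 69).  Check: 530²=280900, 59·69²=280899, difference 1.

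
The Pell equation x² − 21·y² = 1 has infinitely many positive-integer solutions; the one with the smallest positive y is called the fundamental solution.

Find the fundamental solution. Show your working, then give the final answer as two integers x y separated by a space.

55 12

d=21: √d = [4; 1,1,2,1,1,8] (ℓ=6, even), read p_5/q_5
step 0: (4, 1)  from 4·(1,0) + (0,1)
step 1: (5, 1)  from 1·(4,1) + (1,0)
…
step 4: (32, 7)  from 1·(23,5) + (9,2)
step 5: (55, 12)  from 1·(32,7) + (23,5)
fundamental: x₁=55, y₁=12  (since 3025 − 21·144 = 1)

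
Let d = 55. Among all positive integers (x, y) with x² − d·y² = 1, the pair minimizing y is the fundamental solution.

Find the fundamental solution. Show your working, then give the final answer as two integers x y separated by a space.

89 12

d=55: √d = [7; 2,2,2,14] (ℓ=4, even), read p_3/q_3
a_0=7:  p_0=7·1+0=7,  q_0=7·0+1=1
a_1=2:  p_1=2·7+1=15,  q_1=2·1+0=2
a_2=2:  p_2=2·15+7=37,  q_2=2·2+1=5
a_3=2:  p_3=2·37+15=89,  q_3=2·5+2=12
(x₁, y₁) = (89, 12);  89² − 55·12² = 1 ✓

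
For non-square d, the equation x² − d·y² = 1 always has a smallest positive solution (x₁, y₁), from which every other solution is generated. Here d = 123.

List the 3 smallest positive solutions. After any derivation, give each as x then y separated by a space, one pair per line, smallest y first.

√123 = [11; 11,22, …], period ℓ=2 (even) → k=1
step 0: (11, 1)  from 11·(1,0) + (0,1)
step 1: (122, 11)  from 11·(11,1) + (1,0)
(x₁, y₁) = (122, 11);  122² − 123·11² = 1 ✓
(x_2, y_2) = (122·122 + 123·11·11, 122·11 + 11·122) = (29767, 2684)
(x_3, y_3) = (122·29767 + 123·11·2684, 122·2684 + 11·29767) = (7263026, 654885)

122 11
29767 2684
7263026 654885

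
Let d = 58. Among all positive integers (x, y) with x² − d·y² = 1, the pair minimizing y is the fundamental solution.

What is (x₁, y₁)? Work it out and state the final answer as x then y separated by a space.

19603 2574

[7; 1,1,1,1,1,1,14] for √58; ℓ=7 ⇒ convergent index 13
step 0: (7, 1)  from 7·(1,0) + (0,1)
…
step 6: (99, 13)  from 1·(61,8) + (38,5)
…
step 8: (1546, 203)  from 1·(1447,190) + (99,13)
…
step 10: (4539, 596)  from 1·(2993,393) + (1546,203)
step 11: (7532, 989)  from 1·(4539,596) + (2993,393)
step 12: (12071, 1585)  from 1·(7532,989) + (4539,596)
step 13: (19603, 2574)  from 1·(12071,1585) + (7532,989)
fundamental: x₁=19603, y₁=2574  (since 384277609 − 58·6625476 = 1)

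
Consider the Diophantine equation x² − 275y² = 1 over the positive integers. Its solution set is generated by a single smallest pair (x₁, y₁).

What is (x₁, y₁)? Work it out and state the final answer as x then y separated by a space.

199 12

d=275: √d = [16; 1,1,2,1,1,32] (ℓ=6, even), read p_5/q_5
step 0: (16, 1)  from 16·(1,0) + (0,1)
…
step 4: (116, 7)  from 1·(83,5) + (33,2)
step 5: (199, 12)  from 1·(116,7) + (83,5)
(x₁, y₁) = (199, 12);  199² − 275·12² = 1 ✓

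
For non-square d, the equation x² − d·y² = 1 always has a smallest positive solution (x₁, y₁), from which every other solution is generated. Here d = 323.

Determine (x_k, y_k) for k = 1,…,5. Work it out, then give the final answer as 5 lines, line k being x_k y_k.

d=323: √d = [17; 1,34] (ℓ=2, even), read p_1/q_1
k=0  a_k=17  p_k/q_k = 17/1
k=1  a_k=1  p_k/q_k = 18/1
(x₁, y₁) = (18, 1);  18² − 323·1² = 1 ✓
n=2: (18,1)∘(18,1) = (18·18+323·1·1, 18·1+1·18) = (647,36)
n=3: (647,36)∘(18,1) = (18·647+323·1·36, 18·36+1·647) = (23274,1295)
n=4: (23274,1295)∘(18,1) = (18·23274+323·1·1295, 18·1295+1·23274) = (837217,46584)
n=5: (837217,46584)∘(18,1) = (18·837217+323·1·46584, 18·46584+1·837217) = (30116538,1675729)

18 1
647 36
23274 1295
837217 46584
30116538 1675729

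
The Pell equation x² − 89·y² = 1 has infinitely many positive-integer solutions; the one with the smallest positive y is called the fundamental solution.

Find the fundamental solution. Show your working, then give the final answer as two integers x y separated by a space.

500001 53000

√89 = [9; 2,3,3,2,18, …], period ℓ=5 (odd) → k=9
i=0: a=9 ⇒ p=9, q=1
…
i=3: a=3 ⇒ p=217, q=23
…
i=6: a=2 ⇒ p=18934, q=2007
…
i=8: a=3 ⇒ p=216991, q=23001
i=9: a=2 ⇒ p=500001, q=53000
(x₁, y₁) = (500001, 53000);  500001² − 89·53000² = 1 ✓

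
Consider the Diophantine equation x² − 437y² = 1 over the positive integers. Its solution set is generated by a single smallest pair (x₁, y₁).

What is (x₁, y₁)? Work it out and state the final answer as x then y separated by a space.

4599 220

d=437: √d = [20; 1,9,2,9,1,40] (ℓ=6, even), read p_5/q_5
i=0: a=20 ⇒ p=20, q=1
i=1: a=1 ⇒ p=21, q=1
i=2: a=9 ⇒ p=209, q=10
i=3: a=2 ⇒ p=439, q=21
i=4: a=9 ⇒ p=4160, q=199
i=5: a=1 ⇒ p=4599, q=220
(x₁, y₁) = (4599, 220);  4599² − 437·220² = 1 ✓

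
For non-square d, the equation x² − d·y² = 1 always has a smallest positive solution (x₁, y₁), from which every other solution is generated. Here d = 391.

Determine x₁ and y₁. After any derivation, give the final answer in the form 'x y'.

7338680 371133

[19; 1,3,2,2,1,…,3,1,38] for √391; ℓ=16 ⇒ convergent index 15
step 0: (19, 1)  from 19·(1,0) + (0,1)
step 1: (20, 1)  from 1·(19,1) + (1,0)
step 2: (79, 4)  from 3·(20,1) + (19,1)
…
step 5: (613, 31)  from 1·(435,22) + (178,9)
step 6: (1048, 53)  from 1·(613,31) + (435,22)
…
step 8: (52519, 2656)  from 19·(2709,137) + (1048,53)
step 9: (107747, 5449)  from 2·(52519,2656) + (2709,137)
…
step 12: (696292, 35213)  from 2·(268013,13554) + (160266,8105)
step 13: (1660597, 83980)  from 2·(696292,35213) + (268013,13554)
step 14: (5678083, 287153)  from 3·(1660597,83980) + (696292,35213)
step 15: (7338680, 371133)  from 1·(5678083,287153) + (1660597,83980)
(x₁, y₁) = (7338680, 371133);  7338680² − 391·371133² = 1 ✓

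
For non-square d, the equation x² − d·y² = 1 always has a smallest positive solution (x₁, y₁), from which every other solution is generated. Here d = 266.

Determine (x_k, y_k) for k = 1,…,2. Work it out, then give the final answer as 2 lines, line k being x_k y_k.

685 42
938449 57540

d=266: √d = [16; 3,4,3,32] (ℓ=4, even), read p_3/q_3
step 0: (16, 1)  from 16·(1,0) + (0,1)
step 1: (49, 3)  from 3·(16,1) + (1,0)
step 2: (212, 13)  from 4·(49,3) + (16,1)
step 3: (685, 42)  from 3·(212,13) + (49,3)
fundamental: x₁=685, y₁=42  (since 469225 − 266·1764 = 1)
k=2:  x_2 = 685·685+266·42·42 = 938449,  y_2 = 685·42+42·685 = 57540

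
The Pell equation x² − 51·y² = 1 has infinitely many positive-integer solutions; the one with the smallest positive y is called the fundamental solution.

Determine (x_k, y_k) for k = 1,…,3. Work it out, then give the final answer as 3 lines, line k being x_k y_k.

d=51: √d = [7; 7,14] (ℓ=2, even), read p_1/q_1
i=0: a=7 ⇒ p=7, q=1
i=1: a=7 ⇒ p=50, q=7
(x₁, y₁) = (50, 7);  50² − 51·7² = 1 ✓
(50+7√51)^2 = 4999 + 700√51
(50+7√51)^3 = 499850 + 69993√51

50 7
4999 700
499850 69993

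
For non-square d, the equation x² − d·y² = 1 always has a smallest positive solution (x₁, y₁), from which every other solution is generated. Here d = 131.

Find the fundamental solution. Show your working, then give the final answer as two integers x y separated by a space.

√131 → a₀=11, period (2,4,11,4,2,22); ℓ=6 even so k=5
a_0=11:  p_0=11·1+0=11,  q_0=11·0+1=1
a_1=2:  p_1=2·11+1=23,  q_1=2·1+0=2
a_2=4:  p_2=4·23+11=103,  q_2=4·2+1=9
a_3=11:  p_3=11·103+23=1156,  q_3=11·9+2=101
a_4=4:  p_4=4·1156+103=4727,  q_4=4·101+9=413
a_5=2:  p_5=2·4727+1156=10610,  q_5=2·413+101=927
(x₁, y₁) = (10610, 927);  10610² − 131·927² = 1 ✓

10610 927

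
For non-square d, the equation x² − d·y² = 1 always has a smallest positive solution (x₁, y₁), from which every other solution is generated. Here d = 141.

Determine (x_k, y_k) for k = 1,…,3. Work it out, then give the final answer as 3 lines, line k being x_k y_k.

[11; 1,6,1,22] for √141; ℓ=4 ⇒ convergent index 3
step 0: (11, 1)  from 11·(1,0) + (0,1)
step 1: (12, 1)  from 1·(11,1) + (1,0)
step 2: (83, 7)  from 6·(12,1) + (11,1)
step 3: (95, 8)  from 1·(83,7) + (12,1)
→ (95, 8).  Check: 95²=9025, 141·8²=9024, difference 1.
(x_2, y_2) = (95·95 + 141·8·8, 95·8 + 8·95) = (18049, 1520)
(x_3, y_3) = (95·18049 + 141·8·1520, 95·1520 + 8·18049) = (3429215, 288792)

95 8
18049 1520
3429215 288792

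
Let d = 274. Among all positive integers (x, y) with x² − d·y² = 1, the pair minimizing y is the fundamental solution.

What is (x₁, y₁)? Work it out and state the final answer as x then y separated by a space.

√274 = [16; 1,1,4,4,1,1,32, …], period ℓ=7 (odd) → k=13
k=0  a_k=16  p_k/q_k = 16/1
k=1  a_k=1  p_k/q_k = 17/1
k=2  a_k=1  p_k/q_k = 33/2
k=3  a_k=4  p_k/q_k = 149/9
k=4  a_k=4  p_k/q_k = 629/38
k=5  a_k=1  p_k/q_k = 778/47
k=6  a_k=1  p_k/q_k = 1407/85
…
k=8  a_k=1  p_k/q_k = 47209/2852
…
k=10  a_k=4  p_k/q_k = 419253/25328
k=11  a_k=4  p_k/q_k = 1770023/106931
k=12  a_k=1  p_k/q_k = 2189276/132259
k=13  a_k=1  p_k/q_k = 3959299/239190
(x₁, y₁) = (3959299, 239190);  3959299² − 274·239190² = 1 ✓

3959299 239190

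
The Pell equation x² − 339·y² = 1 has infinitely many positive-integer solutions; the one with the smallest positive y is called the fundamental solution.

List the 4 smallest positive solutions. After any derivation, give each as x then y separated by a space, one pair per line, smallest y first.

[18; 2,2,2,1,17,1,2,2,2,36] for √339; ℓ=10 ⇒ convergent index 9
i=0: a=18 ⇒ p=18, q=1
i=1: a=2 ⇒ p=37, q=2
i=2: a=2 ⇒ p=92, q=5
i=3: a=2 ⇒ p=221, q=12
i=4: a=1 ⇒ p=313, q=17
i=5: a=17 ⇒ p=5542, q=301
i=6: a=1 ⇒ p=5855, q=318
i=7: a=2 ⇒ p=17252, q=937
i=8: a=2 ⇒ p=40359, q=2192
i=9: a=2 ⇒ p=97970, q=5321
(x₁, y₁) = (97970, 5321);  97970² − 339·5321² = 1 ✓
k=2:  x_2 = 97970·97970+339·5321·5321 = 19196241799,  y_2 = 97970·5321+5321·97970 = 1042596740
k=3:  x_3 = 97970·19196241799+339·5321·1042596740 = 3761311617998090,  y_3 = 97970·1042596740+5321·19196241799 = 204286405230279
k=4:  x_4 = 97970·3761311617998090+339·5321·204286405230279 = 736991398411349512801,  y_4 = 97970·204286405230279+5321·3761311617998090 = 40027878239778270520

97970 5321
19196241799 1042596740
3761311617998090 204286405230279
736991398411349512801 40027878239778270520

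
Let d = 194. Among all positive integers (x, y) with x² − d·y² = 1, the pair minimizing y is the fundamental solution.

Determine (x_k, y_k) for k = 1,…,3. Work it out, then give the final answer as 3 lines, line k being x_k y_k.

[13; 1,12,1,26] for √194; ℓ=4 ⇒ convergent index 3
i=0: a=13 ⇒ p=13, q=1
…
i=2: a=12 ⇒ p=181, q=13
i=3: a=1 ⇒ p=195, q=14
(x₁, y₁) = (195, 14);  195² − 194·14² = 1 ✓
(x_2, y_2) = (195·195 + 194·14·14, 195·14 + 14·195) = (76049, 5460)
(x_3, y_3) = (195·76049 + 194·14·5460, 195·5460 + 14·76049) = (29658915, 2129386)

195 14
76049 5460
29658915 2129386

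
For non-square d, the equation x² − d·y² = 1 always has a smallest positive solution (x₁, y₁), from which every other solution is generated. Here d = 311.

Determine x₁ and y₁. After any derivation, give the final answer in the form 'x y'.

d=311: √d = [17; 1,1,1,2,1,…,1,1,34] (ℓ=16, even), read p_15/q_15
k=0  a_k=17  p_k/q_k = 17/1
…
k=2  a_k=1  p_k/q_k = 35/2
k=3  a_k=1  p_k/q_k = 53/3
k=4  a_k=2  p_k/q_k = 141/8
…
k=7  a_k=3  p_k/q_k = 4109/233
…
k=9  a_k=3  p_k/q_k = 217583/12338
k=10  a_k=6  p_k/q_k = 1376656/78063
…
k=14  a_k=1  p_k/q_k = 10724507/608131
k=15  a_k=1  p_k/q_k = 16883880/957397
→ (16883880, 957397).  Check: 16883880²=285065403854400, 311·957397²=285065403854399, difference 1.

16883880 957397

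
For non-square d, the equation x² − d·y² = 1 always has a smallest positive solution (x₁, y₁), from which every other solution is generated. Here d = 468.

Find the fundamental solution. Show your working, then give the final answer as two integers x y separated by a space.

√468 = [21; 1,1,1,2,1,1,1,42, …], period ℓ=8 (even) → k=7
i=0: a=21 ⇒ p=21, q=1
i=1: a=1 ⇒ p=22, q=1
i=2: a=1 ⇒ p=43, q=2
i=3: a=1 ⇒ p=65, q=3
i=4: a=2 ⇒ p=173, q=8
…
i=6: a=1 ⇒ p=411, q=19
i=7: a=1 ⇒ p=649, q=30
fundamental: x₁=649, y₁=30  (since 421201 − 468·900 = 1)

649 30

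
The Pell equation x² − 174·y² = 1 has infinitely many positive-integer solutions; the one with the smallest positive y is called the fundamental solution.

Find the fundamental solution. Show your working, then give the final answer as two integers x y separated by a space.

1451 110

√174 = [13; 5,4,5,26, …], period ℓ=4 (even) → k=3
k=0  a_k=13  p_k/q_k = 13/1
…
k=2  a_k=4  p_k/q_k = 277/21
k=3  a_k=5  p_k/q_k = 1451/110
(x₁, y₁) = (1451, 110);  1451² − 174·110² = 1 ✓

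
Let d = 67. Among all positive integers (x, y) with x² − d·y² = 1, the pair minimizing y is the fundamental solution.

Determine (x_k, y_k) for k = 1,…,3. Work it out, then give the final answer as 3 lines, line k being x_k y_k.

√67 = [8; 5,2,1,1,7,1,1,2,5,16, …], period ℓ=10 (even) → k=9
k=0  a_k=8  p_k/q_k = 8/1
k=1  a_k=5  p_k/q_k = 41/5
k=2  a_k=2  p_k/q_k = 90/11
k=3  a_k=1  p_k/q_k = 131/16
k=4  a_k=1  p_k/q_k = 221/27
k=5  a_k=7  p_k/q_k = 1678/205
k=6  a_k=1  p_k/q_k = 1899/232
k=7  a_k=1  p_k/q_k = 3577/437
k=8  a_k=2  p_k/q_k = 9053/1106
k=9  a_k=5  p_k/q_k = 48842/5967
→ (48842, 5967).  Check: 48842²=2385540964, 67·5967²=2385540963, difference 1.
k=2:  x_2 = 48842·48842+67·5967·5967 = 4771081927,  y_2 = 48842·5967+5967·48842 = 582880428
k=3:  x_3 = 48842·4771081927+67·5967·582880428 = 466058366908226,  y_3 = 48842·582880428+5967·4771081927 = 56938091722785

48842 5967
4771081927 582880428
466058366908226 56938091722785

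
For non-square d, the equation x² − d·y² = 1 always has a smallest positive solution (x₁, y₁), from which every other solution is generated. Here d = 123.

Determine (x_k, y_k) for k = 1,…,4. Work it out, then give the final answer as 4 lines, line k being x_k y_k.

122 11
29767 2684
7263026 654885
1772148577 159789256

√123 = [11; 11,22, …], period ℓ=2 (even) → k=1
i=0: a=11 ⇒ p=11, q=1
i=1: a=11 ⇒ p=122, q=11
(x₁, y₁) = (122, 11);  122² − 123·11² = 1 ✓
(x_2, y_2) = (122·122 + 123·11·11, 122·11 + 11·122) = (29767, 2684)
(x_3, y_3) = (122·29767 + 123·11·2684, 122·2684 + 11·29767) = (7263026, 654885)
(x_4, y_4) = (122·7263026 + 123·11·654885, 122·654885 + 11·7263026) = (1772148577, 159789256)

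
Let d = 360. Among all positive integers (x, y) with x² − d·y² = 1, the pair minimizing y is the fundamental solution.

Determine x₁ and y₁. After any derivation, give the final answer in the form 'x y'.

19 1

√360 → a₀=18, period (1,36); ℓ=2 even so k=1
step 0: (18, 1)  from 18·(1,0) + (0,1)
step 1: (19, 1)  from 1·(18,1) + (1,0)
→ (19, 1).  Check: 19²=361, 360·1²=360, difference 1.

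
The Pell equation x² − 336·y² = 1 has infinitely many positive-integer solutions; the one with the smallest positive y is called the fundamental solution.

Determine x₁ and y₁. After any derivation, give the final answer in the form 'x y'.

55 3

√336 = [18; 3,36, …], period ℓ=2 (even) → k=1
k=0  a_k=18  p_k/q_k = 18/1
k=1  a_k=3  p_k/q_k = 55/3
(x₁, y₁) = (55, 3);  55² − 336·3² = 1 ✓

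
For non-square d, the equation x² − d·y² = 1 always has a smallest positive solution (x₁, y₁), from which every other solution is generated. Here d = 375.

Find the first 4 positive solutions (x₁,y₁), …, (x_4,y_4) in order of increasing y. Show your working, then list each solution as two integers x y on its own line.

√375 → a₀=19, period (2,1,2,1,5,1,2,1,2,38); ℓ=10 even so k=9
i=0: a=19 ⇒ p=19, q=1
…
i=3: a=2 ⇒ p=155, q=8
…
i=5: a=5 ⇒ p=1220, q=63
…
i=8: a=1 ⇒ p=5519, q=285
i=9: a=2 ⇒ p=15124, q=781
→ (15124, 781).  Check: 15124²=228735376, 375·781²=228735375, difference 1.
(x_2, y_2) = (15124·15124 + 375·781·781, 15124·781 + 781·15124) = (457470751, 23623688)
(x_3, y_3) = (15124·457470751 + 375·781·23623688, 15124·23623688 + 781·457470751) = (13837575261124, 714569313843)
(x_4, y_4) = (15124·13837575261124 + 375·781·714569313843, 15124·714569313843 + 781·13837575261124) = (418558976041008001, 21614292581499376)

15124 781
457470751 23623688
13837575261124 714569313843
418558976041008001 21614292581499376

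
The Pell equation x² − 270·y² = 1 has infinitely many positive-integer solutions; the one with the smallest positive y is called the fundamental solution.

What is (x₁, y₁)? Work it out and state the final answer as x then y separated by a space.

[16; 2,3,6,3,2,32] for √270; ℓ=6 ⇒ convergent index 5
step 0: (16, 1)  from 16·(1,0) + (0,1)
step 1: (33, 2)  from 2·(16,1) + (1,0)
…
step 4: (2284, 139)  from 3·(723,44) + (115,7)
step 5: (5291, 322)  from 2·(2284,139) + (723,44)
→ (5291, 322).  Check: 5291²=27994681, 270·322²=27994680, difference 1.

5291 322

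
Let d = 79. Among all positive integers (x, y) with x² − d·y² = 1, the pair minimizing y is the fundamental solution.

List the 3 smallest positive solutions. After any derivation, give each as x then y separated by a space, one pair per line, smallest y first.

[8; 1,7,1,16] for √79; ℓ=4 ⇒ convergent index 3
i=0: a=8 ⇒ p=8, q=1
i=1: a=1 ⇒ p=9, q=1
i=2: a=7 ⇒ p=71, q=8
i=3: a=1 ⇒ p=80, q=9
→ (80, 9).  Check: 80²=6400, 79·9²=6399, difference 1.
(80+9√79)^2 = 12799 + 1440√79
(80+9√79)^3 = 2047760 + 230391√79

80 9
12799 1440
2047760 230391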